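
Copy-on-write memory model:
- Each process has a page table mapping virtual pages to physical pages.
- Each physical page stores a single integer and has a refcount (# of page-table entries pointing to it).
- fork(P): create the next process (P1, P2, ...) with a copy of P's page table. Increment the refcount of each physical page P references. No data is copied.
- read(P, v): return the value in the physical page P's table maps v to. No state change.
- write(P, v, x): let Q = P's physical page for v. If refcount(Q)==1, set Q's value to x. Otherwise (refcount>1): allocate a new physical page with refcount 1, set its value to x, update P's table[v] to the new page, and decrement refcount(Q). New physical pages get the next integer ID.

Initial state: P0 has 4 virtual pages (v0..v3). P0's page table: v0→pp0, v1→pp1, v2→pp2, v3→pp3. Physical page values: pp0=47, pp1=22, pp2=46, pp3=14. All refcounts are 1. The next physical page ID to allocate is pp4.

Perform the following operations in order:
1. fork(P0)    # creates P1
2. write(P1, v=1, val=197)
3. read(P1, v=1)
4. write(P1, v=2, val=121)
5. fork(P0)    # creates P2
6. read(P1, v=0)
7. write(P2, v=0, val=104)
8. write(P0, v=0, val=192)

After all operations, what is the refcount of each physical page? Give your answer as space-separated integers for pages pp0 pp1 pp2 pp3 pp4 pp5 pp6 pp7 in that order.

Answer: 1 2 2 3 1 1 1 1

Derivation:
Op 1: fork(P0) -> P1. 4 ppages; refcounts: pp0:2 pp1:2 pp2:2 pp3:2
Op 2: write(P1, v1, 197). refcount(pp1)=2>1 -> COPY to pp4. 5 ppages; refcounts: pp0:2 pp1:1 pp2:2 pp3:2 pp4:1
Op 3: read(P1, v1) -> 197. No state change.
Op 4: write(P1, v2, 121). refcount(pp2)=2>1 -> COPY to pp5. 6 ppages; refcounts: pp0:2 pp1:1 pp2:1 pp3:2 pp4:1 pp5:1
Op 5: fork(P0) -> P2. 6 ppages; refcounts: pp0:3 pp1:2 pp2:2 pp3:3 pp4:1 pp5:1
Op 6: read(P1, v0) -> 47. No state change.
Op 7: write(P2, v0, 104). refcount(pp0)=3>1 -> COPY to pp6. 7 ppages; refcounts: pp0:2 pp1:2 pp2:2 pp3:3 pp4:1 pp5:1 pp6:1
Op 8: write(P0, v0, 192). refcount(pp0)=2>1 -> COPY to pp7. 8 ppages; refcounts: pp0:1 pp1:2 pp2:2 pp3:3 pp4:1 pp5:1 pp6:1 pp7:1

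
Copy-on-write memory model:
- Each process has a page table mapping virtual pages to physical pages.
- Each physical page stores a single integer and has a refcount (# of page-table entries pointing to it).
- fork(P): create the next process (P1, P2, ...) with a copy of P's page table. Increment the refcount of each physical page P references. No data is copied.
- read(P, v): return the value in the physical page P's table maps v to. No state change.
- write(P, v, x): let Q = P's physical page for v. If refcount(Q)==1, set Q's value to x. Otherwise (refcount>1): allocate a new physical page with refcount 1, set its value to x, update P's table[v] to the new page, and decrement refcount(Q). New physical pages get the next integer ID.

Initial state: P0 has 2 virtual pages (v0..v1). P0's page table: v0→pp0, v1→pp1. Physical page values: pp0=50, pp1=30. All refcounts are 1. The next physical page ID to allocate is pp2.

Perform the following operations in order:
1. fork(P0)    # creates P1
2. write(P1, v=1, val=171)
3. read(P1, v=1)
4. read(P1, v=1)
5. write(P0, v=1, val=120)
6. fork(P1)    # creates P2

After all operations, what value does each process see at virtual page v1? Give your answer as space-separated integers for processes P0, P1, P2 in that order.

Op 1: fork(P0) -> P1. 2 ppages; refcounts: pp0:2 pp1:2
Op 2: write(P1, v1, 171). refcount(pp1)=2>1 -> COPY to pp2. 3 ppages; refcounts: pp0:2 pp1:1 pp2:1
Op 3: read(P1, v1) -> 171. No state change.
Op 4: read(P1, v1) -> 171. No state change.
Op 5: write(P0, v1, 120). refcount(pp1)=1 -> write in place. 3 ppages; refcounts: pp0:2 pp1:1 pp2:1
Op 6: fork(P1) -> P2. 3 ppages; refcounts: pp0:3 pp1:1 pp2:2
P0: v1 -> pp1 = 120
P1: v1 -> pp2 = 171
P2: v1 -> pp2 = 171

Answer: 120 171 171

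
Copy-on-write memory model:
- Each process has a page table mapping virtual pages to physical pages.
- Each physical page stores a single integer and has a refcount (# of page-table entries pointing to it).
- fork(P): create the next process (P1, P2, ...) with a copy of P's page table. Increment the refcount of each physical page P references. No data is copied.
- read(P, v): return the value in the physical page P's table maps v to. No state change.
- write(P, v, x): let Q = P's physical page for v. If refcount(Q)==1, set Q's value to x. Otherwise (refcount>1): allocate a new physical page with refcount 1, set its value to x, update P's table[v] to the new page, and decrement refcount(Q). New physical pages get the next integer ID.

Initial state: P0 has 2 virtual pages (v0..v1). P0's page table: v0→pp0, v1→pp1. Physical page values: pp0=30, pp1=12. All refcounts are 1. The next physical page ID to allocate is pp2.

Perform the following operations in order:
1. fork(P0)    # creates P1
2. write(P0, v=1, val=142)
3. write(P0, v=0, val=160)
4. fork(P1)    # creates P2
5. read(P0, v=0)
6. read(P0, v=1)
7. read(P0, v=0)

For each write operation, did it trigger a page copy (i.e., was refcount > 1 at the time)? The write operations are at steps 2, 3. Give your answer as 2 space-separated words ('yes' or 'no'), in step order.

Op 1: fork(P0) -> P1. 2 ppages; refcounts: pp0:2 pp1:2
Op 2: write(P0, v1, 142). refcount(pp1)=2>1 -> COPY to pp2. 3 ppages; refcounts: pp0:2 pp1:1 pp2:1
Op 3: write(P0, v0, 160). refcount(pp0)=2>1 -> COPY to pp3. 4 ppages; refcounts: pp0:1 pp1:1 pp2:1 pp3:1
Op 4: fork(P1) -> P2. 4 ppages; refcounts: pp0:2 pp1:2 pp2:1 pp3:1
Op 5: read(P0, v0) -> 160. No state change.
Op 6: read(P0, v1) -> 142. No state change.
Op 7: read(P0, v0) -> 160. No state change.

yes yes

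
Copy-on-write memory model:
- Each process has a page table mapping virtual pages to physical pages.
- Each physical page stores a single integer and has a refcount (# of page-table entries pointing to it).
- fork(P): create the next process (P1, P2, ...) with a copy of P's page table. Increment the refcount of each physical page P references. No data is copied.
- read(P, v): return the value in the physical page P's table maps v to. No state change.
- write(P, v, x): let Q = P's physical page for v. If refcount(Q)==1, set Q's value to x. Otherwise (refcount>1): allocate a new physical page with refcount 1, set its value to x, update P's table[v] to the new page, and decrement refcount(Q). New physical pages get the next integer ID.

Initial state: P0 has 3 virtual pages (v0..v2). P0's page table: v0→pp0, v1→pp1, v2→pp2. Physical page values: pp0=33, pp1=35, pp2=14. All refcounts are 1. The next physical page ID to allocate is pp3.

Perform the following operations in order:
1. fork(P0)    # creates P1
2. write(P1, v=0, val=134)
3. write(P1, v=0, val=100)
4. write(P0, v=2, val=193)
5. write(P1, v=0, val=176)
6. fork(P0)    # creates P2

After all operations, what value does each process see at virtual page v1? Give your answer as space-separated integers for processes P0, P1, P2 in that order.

Answer: 35 35 35

Derivation:
Op 1: fork(P0) -> P1. 3 ppages; refcounts: pp0:2 pp1:2 pp2:2
Op 2: write(P1, v0, 134). refcount(pp0)=2>1 -> COPY to pp3. 4 ppages; refcounts: pp0:1 pp1:2 pp2:2 pp3:1
Op 3: write(P1, v0, 100). refcount(pp3)=1 -> write in place. 4 ppages; refcounts: pp0:1 pp1:2 pp2:2 pp3:1
Op 4: write(P0, v2, 193). refcount(pp2)=2>1 -> COPY to pp4. 5 ppages; refcounts: pp0:1 pp1:2 pp2:1 pp3:1 pp4:1
Op 5: write(P1, v0, 176). refcount(pp3)=1 -> write in place. 5 ppages; refcounts: pp0:1 pp1:2 pp2:1 pp3:1 pp4:1
Op 6: fork(P0) -> P2. 5 ppages; refcounts: pp0:2 pp1:3 pp2:1 pp3:1 pp4:2
P0: v1 -> pp1 = 35
P1: v1 -> pp1 = 35
P2: v1 -> pp1 = 35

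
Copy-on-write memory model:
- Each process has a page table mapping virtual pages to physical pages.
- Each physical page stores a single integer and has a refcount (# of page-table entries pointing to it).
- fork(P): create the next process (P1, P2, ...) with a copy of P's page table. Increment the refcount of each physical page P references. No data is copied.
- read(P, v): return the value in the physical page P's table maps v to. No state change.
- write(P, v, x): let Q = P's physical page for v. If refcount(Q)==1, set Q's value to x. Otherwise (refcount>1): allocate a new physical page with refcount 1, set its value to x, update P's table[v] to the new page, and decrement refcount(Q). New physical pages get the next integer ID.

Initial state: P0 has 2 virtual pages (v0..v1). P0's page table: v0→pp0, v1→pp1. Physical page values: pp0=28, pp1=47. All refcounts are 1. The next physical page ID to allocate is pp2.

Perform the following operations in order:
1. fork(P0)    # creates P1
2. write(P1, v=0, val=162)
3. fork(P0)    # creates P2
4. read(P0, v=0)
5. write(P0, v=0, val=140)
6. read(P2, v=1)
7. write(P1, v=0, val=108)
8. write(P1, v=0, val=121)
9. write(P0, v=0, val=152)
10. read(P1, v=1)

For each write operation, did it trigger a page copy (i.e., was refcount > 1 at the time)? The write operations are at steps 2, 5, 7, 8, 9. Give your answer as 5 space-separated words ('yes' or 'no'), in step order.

Op 1: fork(P0) -> P1. 2 ppages; refcounts: pp0:2 pp1:2
Op 2: write(P1, v0, 162). refcount(pp0)=2>1 -> COPY to pp2. 3 ppages; refcounts: pp0:1 pp1:2 pp2:1
Op 3: fork(P0) -> P2. 3 ppages; refcounts: pp0:2 pp1:3 pp2:1
Op 4: read(P0, v0) -> 28. No state change.
Op 5: write(P0, v0, 140). refcount(pp0)=2>1 -> COPY to pp3. 4 ppages; refcounts: pp0:1 pp1:3 pp2:1 pp3:1
Op 6: read(P2, v1) -> 47. No state change.
Op 7: write(P1, v0, 108). refcount(pp2)=1 -> write in place. 4 ppages; refcounts: pp0:1 pp1:3 pp2:1 pp3:1
Op 8: write(P1, v0, 121). refcount(pp2)=1 -> write in place. 4 ppages; refcounts: pp0:1 pp1:3 pp2:1 pp3:1
Op 9: write(P0, v0, 152). refcount(pp3)=1 -> write in place. 4 ppages; refcounts: pp0:1 pp1:3 pp2:1 pp3:1
Op 10: read(P1, v1) -> 47. No state change.

yes yes no no no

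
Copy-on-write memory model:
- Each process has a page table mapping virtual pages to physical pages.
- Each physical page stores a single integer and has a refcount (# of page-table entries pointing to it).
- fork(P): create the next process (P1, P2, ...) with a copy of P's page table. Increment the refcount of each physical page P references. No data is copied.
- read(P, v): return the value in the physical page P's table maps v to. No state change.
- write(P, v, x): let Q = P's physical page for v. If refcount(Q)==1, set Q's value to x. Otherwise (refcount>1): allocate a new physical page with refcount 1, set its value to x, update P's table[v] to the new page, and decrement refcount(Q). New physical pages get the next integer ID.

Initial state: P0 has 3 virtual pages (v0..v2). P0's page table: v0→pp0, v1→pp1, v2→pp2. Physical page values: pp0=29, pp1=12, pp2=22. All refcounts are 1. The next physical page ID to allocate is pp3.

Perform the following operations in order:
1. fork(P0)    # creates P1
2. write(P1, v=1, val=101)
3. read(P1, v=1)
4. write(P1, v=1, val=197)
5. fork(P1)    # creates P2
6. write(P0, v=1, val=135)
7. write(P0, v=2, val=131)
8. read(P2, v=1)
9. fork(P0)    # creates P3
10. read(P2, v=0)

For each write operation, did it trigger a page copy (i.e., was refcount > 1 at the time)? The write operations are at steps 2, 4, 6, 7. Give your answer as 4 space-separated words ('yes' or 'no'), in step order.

Op 1: fork(P0) -> P1. 3 ppages; refcounts: pp0:2 pp1:2 pp2:2
Op 2: write(P1, v1, 101). refcount(pp1)=2>1 -> COPY to pp3. 4 ppages; refcounts: pp0:2 pp1:1 pp2:2 pp3:1
Op 3: read(P1, v1) -> 101. No state change.
Op 4: write(P1, v1, 197). refcount(pp3)=1 -> write in place. 4 ppages; refcounts: pp0:2 pp1:1 pp2:2 pp3:1
Op 5: fork(P1) -> P2. 4 ppages; refcounts: pp0:3 pp1:1 pp2:3 pp3:2
Op 6: write(P0, v1, 135). refcount(pp1)=1 -> write in place. 4 ppages; refcounts: pp0:3 pp1:1 pp2:3 pp3:2
Op 7: write(P0, v2, 131). refcount(pp2)=3>1 -> COPY to pp4. 5 ppages; refcounts: pp0:3 pp1:1 pp2:2 pp3:2 pp4:1
Op 8: read(P2, v1) -> 197. No state change.
Op 9: fork(P0) -> P3. 5 ppages; refcounts: pp0:4 pp1:2 pp2:2 pp3:2 pp4:2
Op 10: read(P2, v0) -> 29. No state change.

yes no no yes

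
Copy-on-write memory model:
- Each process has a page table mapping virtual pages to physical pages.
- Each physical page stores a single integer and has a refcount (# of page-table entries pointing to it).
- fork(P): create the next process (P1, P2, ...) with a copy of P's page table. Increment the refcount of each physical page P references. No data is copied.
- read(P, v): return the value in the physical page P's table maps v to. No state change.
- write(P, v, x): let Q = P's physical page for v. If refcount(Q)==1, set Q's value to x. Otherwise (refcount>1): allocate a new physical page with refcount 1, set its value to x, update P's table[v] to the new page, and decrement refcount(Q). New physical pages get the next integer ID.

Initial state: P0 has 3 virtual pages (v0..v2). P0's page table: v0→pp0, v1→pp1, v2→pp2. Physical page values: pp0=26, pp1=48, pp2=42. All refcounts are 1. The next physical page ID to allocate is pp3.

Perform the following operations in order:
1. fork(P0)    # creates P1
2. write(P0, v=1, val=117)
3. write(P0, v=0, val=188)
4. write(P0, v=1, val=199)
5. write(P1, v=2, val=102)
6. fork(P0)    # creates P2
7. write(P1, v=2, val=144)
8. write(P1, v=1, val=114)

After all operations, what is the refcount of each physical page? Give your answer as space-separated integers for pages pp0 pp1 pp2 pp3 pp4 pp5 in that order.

Answer: 1 1 2 2 2 1

Derivation:
Op 1: fork(P0) -> P1. 3 ppages; refcounts: pp0:2 pp1:2 pp2:2
Op 2: write(P0, v1, 117). refcount(pp1)=2>1 -> COPY to pp3. 4 ppages; refcounts: pp0:2 pp1:1 pp2:2 pp3:1
Op 3: write(P0, v0, 188). refcount(pp0)=2>1 -> COPY to pp4. 5 ppages; refcounts: pp0:1 pp1:1 pp2:2 pp3:1 pp4:1
Op 4: write(P0, v1, 199). refcount(pp3)=1 -> write in place. 5 ppages; refcounts: pp0:1 pp1:1 pp2:2 pp3:1 pp4:1
Op 5: write(P1, v2, 102). refcount(pp2)=2>1 -> COPY to pp5. 6 ppages; refcounts: pp0:1 pp1:1 pp2:1 pp3:1 pp4:1 pp5:1
Op 6: fork(P0) -> P2. 6 ppages; refcounts: pp0:1 pp1:1 pp2:2 pp3:2 pp4:2 pp5:1
Op 7: write(P1, v2, 144). refcount(pp5)=1 -> write in place. 6 ppages; refcounts: pp0:1 pp1:1 pp2:2 pp3:2 pp4:2 pp5:1
Op 8: write(P1, v1, 114). refcount(pp1)=1 -> write in place. 6 ppages; refcounts: pp0:1 pp1:1 pp2:2 pp3:2 pp4:2 pp5:1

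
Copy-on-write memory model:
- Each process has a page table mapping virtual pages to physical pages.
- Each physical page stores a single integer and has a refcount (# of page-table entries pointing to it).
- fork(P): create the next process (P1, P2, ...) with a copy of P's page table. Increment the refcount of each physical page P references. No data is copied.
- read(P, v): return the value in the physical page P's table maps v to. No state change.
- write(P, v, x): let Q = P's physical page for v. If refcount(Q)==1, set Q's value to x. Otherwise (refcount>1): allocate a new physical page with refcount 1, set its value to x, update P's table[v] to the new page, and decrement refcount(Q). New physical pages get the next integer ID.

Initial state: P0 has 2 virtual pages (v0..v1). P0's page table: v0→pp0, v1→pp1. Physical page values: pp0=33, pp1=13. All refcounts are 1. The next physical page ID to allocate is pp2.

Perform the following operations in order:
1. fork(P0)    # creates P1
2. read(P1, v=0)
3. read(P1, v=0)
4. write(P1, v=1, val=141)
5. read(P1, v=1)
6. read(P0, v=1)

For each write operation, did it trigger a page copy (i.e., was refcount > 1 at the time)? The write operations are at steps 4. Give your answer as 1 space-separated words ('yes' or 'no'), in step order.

Op 1: fork(P0) -> P1. 2 ppages; refcounts: pp0:2 pp1:2
Op 2: read(P1, v0) -> 33. No state change.
Op 3: read(P1, v0) -> 33. No state change.
Op 4: write(P1, v1, 141). refcount(pp1)=2>1 -> COPY to pp2. 3 ppages; refcounts: pp0:2 pp1:1 pp2:1
Op 5: read(P1, v1) -> 141. No state change.
Op 6: read(P0, v1) -> 13. No state change.

yes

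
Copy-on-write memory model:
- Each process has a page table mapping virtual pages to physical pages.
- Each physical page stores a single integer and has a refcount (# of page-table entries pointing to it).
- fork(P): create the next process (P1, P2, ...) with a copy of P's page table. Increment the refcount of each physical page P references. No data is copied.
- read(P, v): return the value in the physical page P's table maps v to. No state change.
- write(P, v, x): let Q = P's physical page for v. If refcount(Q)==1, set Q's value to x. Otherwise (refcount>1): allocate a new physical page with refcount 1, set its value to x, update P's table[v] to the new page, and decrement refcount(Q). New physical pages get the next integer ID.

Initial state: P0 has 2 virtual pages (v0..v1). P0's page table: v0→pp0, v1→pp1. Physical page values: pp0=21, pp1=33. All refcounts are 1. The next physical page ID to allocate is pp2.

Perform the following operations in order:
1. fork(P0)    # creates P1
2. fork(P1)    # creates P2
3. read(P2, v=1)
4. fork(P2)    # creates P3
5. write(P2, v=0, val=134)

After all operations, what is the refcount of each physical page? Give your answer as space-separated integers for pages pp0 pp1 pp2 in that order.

Op 1: fork(P0) -> P1. 2 ppages; refcounts: pp0:2 pp1:2
Op 2: fork(P1) -> P2. 2 ppages; refcounts: pp0:3 pp1:3
Op 3: read(P2, v1) -> 33. No state change.
Op 4: fork(P2) -> P3. 2 ppages; refcounts: pp0:4 pp1:4
Op 5: write(P2, v0, 134). refcount(pp0)=4>1 -> COPY to pp2. 3 ppages; refcounts: pp0:3 pp1:4 pp2:1

Answer: 3 4 1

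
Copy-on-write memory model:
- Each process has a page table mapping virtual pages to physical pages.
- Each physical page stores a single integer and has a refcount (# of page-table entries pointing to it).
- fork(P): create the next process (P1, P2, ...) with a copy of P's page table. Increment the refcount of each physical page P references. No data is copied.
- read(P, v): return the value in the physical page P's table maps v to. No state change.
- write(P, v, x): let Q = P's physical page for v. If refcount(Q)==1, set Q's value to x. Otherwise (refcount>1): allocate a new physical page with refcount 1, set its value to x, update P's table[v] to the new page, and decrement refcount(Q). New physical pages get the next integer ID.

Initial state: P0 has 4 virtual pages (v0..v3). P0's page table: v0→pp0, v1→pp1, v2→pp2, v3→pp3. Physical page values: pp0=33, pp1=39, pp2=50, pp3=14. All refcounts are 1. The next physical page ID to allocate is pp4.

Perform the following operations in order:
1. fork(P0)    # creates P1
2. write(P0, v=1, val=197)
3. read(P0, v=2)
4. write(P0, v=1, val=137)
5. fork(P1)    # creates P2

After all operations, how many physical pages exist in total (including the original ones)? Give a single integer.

Answer: 5

Derivation:
Op 1: fork(P0) -> P1. 4 ppages; refcounts: pp0:2 pp1:2 pp2:2 pp3:2
Op 2: write(P0, v1, 197). refcount(pp1)=2>1 -> COPY to pp4. 5 ppages; refcounts: pp0:2 pp1:1 pp2:2 pp3:2 pp4:1
Op 3: read(P0, v2) -> 50. No state change.
Op 4: write(P0, v1, 137). refcount(pp4)=1 -> write in place. 5 ppages; refcounts: pp0:2 pp1:1 pp2:2 pp3:2 pp4:1
Op 5: fork(P1) -> P2. 5 ppages; refcounts: pp0:3 pp1:2 pp2:3 pp3:3 pp4:1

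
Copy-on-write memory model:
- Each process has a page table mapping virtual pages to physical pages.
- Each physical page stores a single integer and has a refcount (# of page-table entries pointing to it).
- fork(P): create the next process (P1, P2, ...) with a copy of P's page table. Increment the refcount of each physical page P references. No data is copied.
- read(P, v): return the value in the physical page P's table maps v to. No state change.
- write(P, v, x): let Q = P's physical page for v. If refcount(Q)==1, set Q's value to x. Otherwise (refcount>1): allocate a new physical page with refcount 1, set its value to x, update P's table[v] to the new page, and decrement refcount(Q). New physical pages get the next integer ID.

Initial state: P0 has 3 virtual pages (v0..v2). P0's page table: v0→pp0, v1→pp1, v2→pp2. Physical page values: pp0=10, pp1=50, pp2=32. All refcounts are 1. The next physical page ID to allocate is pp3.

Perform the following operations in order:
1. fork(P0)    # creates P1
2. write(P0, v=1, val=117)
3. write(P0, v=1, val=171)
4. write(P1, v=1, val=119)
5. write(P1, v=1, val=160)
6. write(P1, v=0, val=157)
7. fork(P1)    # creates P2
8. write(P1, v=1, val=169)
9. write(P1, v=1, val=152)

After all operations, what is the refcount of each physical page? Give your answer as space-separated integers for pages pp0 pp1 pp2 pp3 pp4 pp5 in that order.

Answer: 1 1 3 1 2 1

Derivation:
Op 1: fork(P0) -> P1. 3 ppages; refcounts: pp0:2 pp1:2 pp2:2
Op 2: write(P0, v1, 117). refcount(pp1)=2>1 -> COPY to pp3. 4 ppages; refcounts: pp0:2 pp1:1 pp2:2 pp3:1
Op 3: write(P0, v1, 171). refcount(pp3)=1 -> write in place. 4 ppages; refcounts: pp0:2 pp1:1 pp2:2 pp3:1
Op 4: write(P1, v1, 119). refcount(pp1)=1 -> write in place. 4 ppages; refcounts: pp0:2 pp1:1 pp2:2 pp3:1
Op 5: write(P1, v1, 160). refcount(pp1)=1 -> write in place. 4 ppages; refcounts: pp0:2 pp1:1 pp2:2 pp3:1
Op 6: write(P1, v0, 157). refcount(pp0)=2>1 -> COPY to pp4. 5 ppages; refcounts: pp0:1 pp1:1 pp2:2 pp3:1 pp4:1
Op 7: fork(P1) -> P2. 5 ppages; refcounts: pp0:1 pp1:2 pp2:3 pp3:1 pp4:2
Op 8: write(P1, v1, 169). refcount(pp1)=2>1 -> COPY to pp5. 6 ppages; refcounts: pp0:1 pp1:1 pp2:3 pp3:1 pp4:2 pp5:1
Op 9: write(P1, v1, 152). refcount(pp5)=1 -> write in place. 6 ppages; refcounts: pp0:1 pp1:1 pp2:3 pp3:1 pp4:2 pp5:1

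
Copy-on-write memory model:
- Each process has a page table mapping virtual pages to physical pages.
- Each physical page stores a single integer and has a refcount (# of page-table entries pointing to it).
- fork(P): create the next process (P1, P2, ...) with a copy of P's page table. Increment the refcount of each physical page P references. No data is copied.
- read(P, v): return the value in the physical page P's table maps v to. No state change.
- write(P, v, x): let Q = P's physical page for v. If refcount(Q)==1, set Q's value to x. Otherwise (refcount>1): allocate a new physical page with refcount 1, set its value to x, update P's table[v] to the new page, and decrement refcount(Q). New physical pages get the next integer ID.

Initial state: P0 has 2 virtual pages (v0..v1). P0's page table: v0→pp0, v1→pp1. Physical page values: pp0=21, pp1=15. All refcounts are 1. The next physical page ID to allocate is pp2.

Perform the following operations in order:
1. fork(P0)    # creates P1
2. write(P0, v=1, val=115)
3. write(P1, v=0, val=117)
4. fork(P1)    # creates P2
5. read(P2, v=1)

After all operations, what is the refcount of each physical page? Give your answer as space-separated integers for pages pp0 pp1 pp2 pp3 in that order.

Op 1: fork(P0) -> P1. 2 ppages; refcounts: pp0:2 pp1:2
Op 2: write(P0, v1, 115). refcount(pp1)=2>1 -> COPY to pp2. 3 ppages; refcounts: pp0:2 pp1:1 pp2:1
Op 3: write(P1, v0, 117). refcount(pp0)=2>1 -> COPY to pp3. 4 ppages; refcounts: pp0:1 pp1:1 pp2:1 pp3:1
Op 4: fork(P1) -> P2. 4 ppages; refcounts: pp0:1 pp1:2 pp2:1 pp3:2
Op 5: read(P2, v1) -> 15. No state change.

Answer: 1 2 1 2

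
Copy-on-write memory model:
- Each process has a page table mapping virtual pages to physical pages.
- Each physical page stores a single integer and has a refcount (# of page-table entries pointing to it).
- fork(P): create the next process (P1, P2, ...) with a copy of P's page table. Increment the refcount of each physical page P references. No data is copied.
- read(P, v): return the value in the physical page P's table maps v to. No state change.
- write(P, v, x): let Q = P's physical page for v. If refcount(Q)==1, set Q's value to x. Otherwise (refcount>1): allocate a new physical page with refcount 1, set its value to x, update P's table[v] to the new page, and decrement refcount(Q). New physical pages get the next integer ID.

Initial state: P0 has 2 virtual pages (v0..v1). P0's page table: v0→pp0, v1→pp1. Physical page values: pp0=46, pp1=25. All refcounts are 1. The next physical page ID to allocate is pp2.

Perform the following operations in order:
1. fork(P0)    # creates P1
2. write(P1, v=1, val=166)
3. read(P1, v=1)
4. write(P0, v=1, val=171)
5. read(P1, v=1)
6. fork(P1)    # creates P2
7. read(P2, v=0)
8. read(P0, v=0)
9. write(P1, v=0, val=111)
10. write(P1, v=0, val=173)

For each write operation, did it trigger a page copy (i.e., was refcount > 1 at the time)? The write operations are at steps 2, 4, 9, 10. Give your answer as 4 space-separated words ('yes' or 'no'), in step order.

Op 1: fork(P0) -> P1. 2 ppages; refcounts: pp0:2 pp1:2
Op 2: write(P1, v1, 166). refcount(pp1)=2>1 -> COPY to pp2. 3 ppages; refcounts: pp0:2 pp1:1 pp2:1
Op 3: read(P1, v1) -> 166. No state change.
Op 4: write(P0, v1, 171). refcount(pp1)=1 -> write in place. 3 ppages; refcounts: pp0:2 pp1:1 pp2:1
Op 5: read(P1, v1) -> 166. No state change.
Op 6: fork(P1) -> P2. 3 ppages; refcounts: pp0:3 pp1:1 pp2:2
Op 7: read(P2, v0) -> 46. No state change.
Op 8: read(P0, v0) -> 46. No state change.
Op 9: write(P1, v0, 111). refcount(pp0)=3>1 -> COPY to pp3. 4 ppages; refcounts: pp0:2 pp1:1 pp2:2 pp3:1
Op 10: write(P1, v0, 173). refcount(pp3)=1 -> write in place. 4 ppages; refcounts: pp0:2 pp1:1 pp2:2 pp3:1

yes no yes no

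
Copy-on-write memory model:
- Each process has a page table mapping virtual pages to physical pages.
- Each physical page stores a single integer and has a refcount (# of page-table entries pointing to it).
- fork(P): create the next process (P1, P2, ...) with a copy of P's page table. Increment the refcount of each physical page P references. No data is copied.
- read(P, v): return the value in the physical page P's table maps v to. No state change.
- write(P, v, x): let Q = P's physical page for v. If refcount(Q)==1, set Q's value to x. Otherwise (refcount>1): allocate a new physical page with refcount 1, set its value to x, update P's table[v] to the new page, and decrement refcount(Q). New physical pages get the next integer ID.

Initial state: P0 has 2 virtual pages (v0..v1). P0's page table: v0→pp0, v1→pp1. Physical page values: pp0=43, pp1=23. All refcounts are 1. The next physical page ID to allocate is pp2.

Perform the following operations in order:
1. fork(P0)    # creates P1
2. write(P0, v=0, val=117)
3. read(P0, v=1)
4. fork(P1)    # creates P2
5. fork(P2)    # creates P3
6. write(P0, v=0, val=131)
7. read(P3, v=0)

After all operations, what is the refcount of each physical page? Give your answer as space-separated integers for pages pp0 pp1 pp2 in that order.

Op 1: fork(P0) -> P1. 2 ppages; refcounts: pp0:2 pp1:2
Op 2: write(P0, v0, 117). refcount(pp0)=2>1 -> COPY to pp2. 3 ppages; refcounts: pp0:1 pp1:2 pp2:1
Op 3: read(P0, v1) -> 23. No state change.
Op 4: fork(P1) -> P2. 3 ppages; refcounts: pp0:2 pp1:3 pp2:1
Op 5: fork(P2) -> P3. 3 ppages; refcounts: pp0:3 pp1:4 pp2:1
Op 6: write(P0, v0, 131). refcount(pp2)=1 -> write in place. 3 ppages; refcounts: pp0:3 pp1:4 pp2:1
Op 7: read(P3, v0) -> 43. No state change.

Answer: 3 4 1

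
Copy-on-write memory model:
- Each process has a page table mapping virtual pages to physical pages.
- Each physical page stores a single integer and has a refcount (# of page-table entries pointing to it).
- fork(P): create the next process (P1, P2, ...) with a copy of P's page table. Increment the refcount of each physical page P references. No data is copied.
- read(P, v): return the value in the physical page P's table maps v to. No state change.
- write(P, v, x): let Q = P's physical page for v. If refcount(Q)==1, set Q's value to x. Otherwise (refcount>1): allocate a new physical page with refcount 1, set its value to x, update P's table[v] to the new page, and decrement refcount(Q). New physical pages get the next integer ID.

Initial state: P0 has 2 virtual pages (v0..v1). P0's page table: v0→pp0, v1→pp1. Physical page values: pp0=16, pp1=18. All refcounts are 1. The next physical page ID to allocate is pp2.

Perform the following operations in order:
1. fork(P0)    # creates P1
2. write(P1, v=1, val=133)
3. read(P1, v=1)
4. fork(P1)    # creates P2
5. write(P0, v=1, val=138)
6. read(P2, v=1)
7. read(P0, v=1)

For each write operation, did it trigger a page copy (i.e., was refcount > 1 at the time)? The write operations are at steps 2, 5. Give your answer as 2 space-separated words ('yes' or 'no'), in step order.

Op 1: fork(P0) -> P1. 2 ppages; refcounts: pp0:2 pp1:2
Op 2: write(P1, v1, 133). refcount(pp1)=2>1 -> COPY to pp2. 3 ppages; refcounts: pp0:2 pp1:1 pp2:1
Op 3: read(P1, v1) -> 133. No state change.
Op 4: fork(P1) -> P2. 3 ppages; refcounts: pp0:3 pp1:1 pp2:2
Op 5: write(P0, v1, 138). refcount(pp1)=1 -> write in place. 3 ppages; refcounts: pp0:3 pp1:1 pp2:2
Op 6: read(P2, v1) -> 133. No state change.
Op 7: read(P0, v1) -> 138. No state change.

yes no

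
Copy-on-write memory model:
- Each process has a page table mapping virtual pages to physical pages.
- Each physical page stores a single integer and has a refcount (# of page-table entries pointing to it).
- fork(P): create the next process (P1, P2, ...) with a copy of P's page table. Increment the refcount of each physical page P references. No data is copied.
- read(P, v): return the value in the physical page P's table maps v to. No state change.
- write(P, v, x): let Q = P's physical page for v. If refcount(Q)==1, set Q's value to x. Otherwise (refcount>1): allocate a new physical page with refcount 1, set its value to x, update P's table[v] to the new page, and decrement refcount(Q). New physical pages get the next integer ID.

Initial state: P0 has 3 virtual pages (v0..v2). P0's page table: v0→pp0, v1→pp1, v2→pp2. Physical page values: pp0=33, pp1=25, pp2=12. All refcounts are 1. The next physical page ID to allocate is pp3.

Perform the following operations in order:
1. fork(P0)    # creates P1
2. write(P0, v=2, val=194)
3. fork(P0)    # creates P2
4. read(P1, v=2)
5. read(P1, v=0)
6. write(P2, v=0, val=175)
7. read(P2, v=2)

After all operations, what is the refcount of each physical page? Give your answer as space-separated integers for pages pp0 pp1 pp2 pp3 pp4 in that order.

Op 1: fork(P0) -> P1. 3 ppages; refcounts: pp0:2 pp1:2 pp2:2
Op 2: write(P0, v2, 194). refcount(pp2)=2>1 -> COPY to pp3. 4 ppages; refcounts: pp0:2 pp1:2 pp2:1 pp3:1
Op 3: fork(P0) -> P2. 4 ppages; refcounts: pp0:3 pp1:3 pp2:1 pp3:2
Op 4: read(P1, v2) -> 12. No state change.
Op 5: read(P1, v0) -> 33. No state change.
Op 6: write(P2, v0, 175). refcount(pp0)=3>1 -> COPY to pp4. 5 ppages; refcounts: pp0:2 pp1:3 pp2:1 pp3:2 pp4:1
Op 7: read(P2, v2) -> 194. No state change.

Answer: 2 3 1 2 1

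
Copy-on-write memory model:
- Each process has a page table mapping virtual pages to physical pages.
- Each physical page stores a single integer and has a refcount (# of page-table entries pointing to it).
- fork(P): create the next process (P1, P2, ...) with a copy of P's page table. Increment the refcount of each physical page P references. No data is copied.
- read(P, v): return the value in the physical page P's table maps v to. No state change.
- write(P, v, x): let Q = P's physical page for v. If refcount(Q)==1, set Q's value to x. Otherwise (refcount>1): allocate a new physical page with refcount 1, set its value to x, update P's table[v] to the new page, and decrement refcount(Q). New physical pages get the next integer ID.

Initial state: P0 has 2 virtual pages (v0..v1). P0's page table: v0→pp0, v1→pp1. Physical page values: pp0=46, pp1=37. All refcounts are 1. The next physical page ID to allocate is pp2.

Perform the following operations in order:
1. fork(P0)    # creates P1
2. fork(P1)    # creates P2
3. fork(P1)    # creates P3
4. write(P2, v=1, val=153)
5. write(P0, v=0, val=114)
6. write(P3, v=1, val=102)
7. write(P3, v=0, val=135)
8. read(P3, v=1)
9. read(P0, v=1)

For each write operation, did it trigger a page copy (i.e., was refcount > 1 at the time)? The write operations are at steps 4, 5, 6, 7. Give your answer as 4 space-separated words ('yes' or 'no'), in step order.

Op 1: fork(P0) -> P1. 2 ppages; refcounts: pp0:2 pp1:2
Op 2: fork(P1) -> P2. 2 ppages; refcounts: pp0:3 pp1:3
Op 3: fork(P1) -> P3. 2 ppages; refcounts: pp0:4 pp1:4
Op 4: write(P2, v1, 153). refcount(pp1)=4>1 -> COPY to pp2. 3 ppages; refcounts: pp0:4 pp1:3 pp2:1
Op 5: write(P0, v0, 114). refcount(pp0)=4>1 -> COPY to pp3. 4 ppages; refcounts: pp0:3 pp1:3 pp2:1 pp3:1
Op 6: write(P3, v1, 102). refcount(pp1)=3>1 -> COPY to pp4. 5 ppages; refcounts: pp0:3 pp1:2 pp2:1 pp3:1 pp4:1
Op 7: write(P3, v0, 135). refcount(pp0)=3>1 -> COPY to pp5. 6 ppages; refcounts: pp0:2 pp1:2 pp2:1 pp3:1 pp4:1 pp5:1
Op 8: read(P3, v1) -> 102. No state change.
Op 9: read(P0, v1) -> 37. No state change.

yes yes yes yes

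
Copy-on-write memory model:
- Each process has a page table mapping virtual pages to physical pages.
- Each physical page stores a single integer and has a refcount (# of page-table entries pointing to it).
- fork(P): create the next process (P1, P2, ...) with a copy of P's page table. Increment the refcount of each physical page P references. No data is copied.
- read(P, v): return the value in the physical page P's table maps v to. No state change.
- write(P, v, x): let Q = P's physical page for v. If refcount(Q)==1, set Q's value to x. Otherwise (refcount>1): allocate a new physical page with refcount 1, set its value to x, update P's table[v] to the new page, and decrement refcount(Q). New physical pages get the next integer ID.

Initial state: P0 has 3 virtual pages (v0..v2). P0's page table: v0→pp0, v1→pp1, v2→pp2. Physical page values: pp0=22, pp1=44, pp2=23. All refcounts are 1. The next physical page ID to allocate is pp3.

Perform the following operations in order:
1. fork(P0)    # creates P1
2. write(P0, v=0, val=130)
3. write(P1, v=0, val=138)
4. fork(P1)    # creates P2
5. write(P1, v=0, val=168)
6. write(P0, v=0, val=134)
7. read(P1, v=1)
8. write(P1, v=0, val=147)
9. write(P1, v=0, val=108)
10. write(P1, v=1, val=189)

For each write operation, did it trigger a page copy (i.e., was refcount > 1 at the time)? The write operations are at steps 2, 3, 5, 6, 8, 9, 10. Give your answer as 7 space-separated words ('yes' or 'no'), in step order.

Op 1: fork(P0) -> P1. 3 ppages; refcounts: pp0:2 pp1:2 pp2:2
Op 2: write(P0, v0, 130). refcount(pp0)=2>1 -> COPY to pp3. 4 ppages; refcounts: pp0:1 pp1:2 pp2:2 pp3:1
Op 3: write(P1, v0, 138). refcount(pp0)=1 -> write in place. 4 ppages; refcounts: pp0:1 pp1:2 pp2:2 pp3:1
Op 4: fork(P1) -> P2. 4 ppages; refcounts: pp0:2 pp1:3 pp2:3 pp3:1
Op 5: write(P1, v0, 168). refcount(pp0)=2>1 -> COPY to pp4. 5 ppages; refcounts: pp0:1 pp1:3 pp2:3 pp3:1 pp4:1
Op 6: write(P0, v0, 134). refcount(pp3)=1 -> write in place. 5 ppages; refcounts: pp0:1 pp1:3 pp2:3 pp3:1 pp4:1
Op 7: read(P1, v1) -> 44. No state change.
Op 8: write(P1, v0, 147). refcount(pp4)=1 -> write in place. 5 ppages; refcounts: pp0:1 pp1:3 pp2:3 pp3:1 pp4:1
Op 9: write(P1, v0, 108). refcount(pp4)=1 -> write in place. 5 ppages; refcounts: pp0:1 pp1:3 pp2:3 pp3:1 pp4:1
Op 10: write(P1, v1, 189). refcount(pp1)=3>1 -> COPY to pp5. 6 ppages; refcounts: pp0:1 pp1:2 pp2:3 pp3:1 pp4:1 pp5:1

yes no yes no no no yes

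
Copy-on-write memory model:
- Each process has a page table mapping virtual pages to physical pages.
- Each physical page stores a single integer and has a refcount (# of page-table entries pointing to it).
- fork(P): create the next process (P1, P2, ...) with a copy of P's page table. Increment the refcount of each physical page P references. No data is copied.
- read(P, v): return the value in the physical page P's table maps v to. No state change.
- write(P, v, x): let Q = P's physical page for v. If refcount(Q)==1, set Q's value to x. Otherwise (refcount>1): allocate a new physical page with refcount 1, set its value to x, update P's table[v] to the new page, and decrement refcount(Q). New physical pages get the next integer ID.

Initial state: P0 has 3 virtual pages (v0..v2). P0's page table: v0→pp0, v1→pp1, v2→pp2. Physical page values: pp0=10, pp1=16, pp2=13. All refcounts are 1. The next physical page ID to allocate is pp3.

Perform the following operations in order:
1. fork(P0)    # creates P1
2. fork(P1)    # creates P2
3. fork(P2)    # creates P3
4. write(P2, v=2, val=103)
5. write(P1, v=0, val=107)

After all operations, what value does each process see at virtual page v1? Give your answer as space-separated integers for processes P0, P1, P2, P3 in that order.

Answer: 16 16 16 16

Derivation:
Op 1: fork(P0) -> P1. 3 ppages; refcounts: pp0:2 pp1:2 pp2:2
Op 2: fork(P1) -> P2. 3 ppages; refcounts: pp0:3 pp1:3 pp2:3
Op 3: fork(P2) -> P3. 3 ppages; refcounts: pp0:4 pp1:4 pp2:4
Op 4: write(P2, v2, 103). refcount(pp2)=4>1 -> COPY to pp3. 4 ppages; refcounts: pp0:4 pp1:4 pp2:3 pp3:1
Op 5: write(P1, v0, 107). refcount(pp0)=4>1 -> COPY to pp4. 5 ppages; refcounts: pp0:3 pp1:4 pp2:3 pp3:1 pp4:1
P0: v1 -> pp1 = 16
P1: v1 -> pp1 = 16
P2: v1 -> pp1 = 16
P3: v1 -> pp1 = 16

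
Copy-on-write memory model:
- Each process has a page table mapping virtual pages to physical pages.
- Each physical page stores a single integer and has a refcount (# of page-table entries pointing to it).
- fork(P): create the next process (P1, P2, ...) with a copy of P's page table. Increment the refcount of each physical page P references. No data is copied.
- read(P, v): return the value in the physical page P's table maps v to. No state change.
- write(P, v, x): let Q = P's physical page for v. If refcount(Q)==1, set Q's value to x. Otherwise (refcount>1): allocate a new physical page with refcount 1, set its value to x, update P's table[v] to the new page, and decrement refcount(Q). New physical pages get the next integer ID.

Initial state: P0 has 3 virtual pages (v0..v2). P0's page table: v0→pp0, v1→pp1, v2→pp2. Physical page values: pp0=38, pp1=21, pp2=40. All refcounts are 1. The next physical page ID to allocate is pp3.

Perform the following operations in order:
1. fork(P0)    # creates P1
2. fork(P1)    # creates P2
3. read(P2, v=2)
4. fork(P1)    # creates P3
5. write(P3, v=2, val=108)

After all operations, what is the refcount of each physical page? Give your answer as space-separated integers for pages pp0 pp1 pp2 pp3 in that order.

Op 1: fork(P0) -> P1. 3 ppages; refcounts: pp0:2 pp1:2 pp2:2
Op 2: fork(P1) -> P2. 3 ppages; refcounts: pp0:3 pp1:3 pp2:3
Op 3: read(P2, v2) -> 40. No state change.
Op 4: fork(P1) -> P3. 3 ppages; refcounts: pp0:4 pp1:4 pp2:4
Op 5: write(P3, v2, 108). refcount(pp2)=4>1 -> COPY to pp3. 4 ppages; refcounts: pp0:4 pp1:4 pp2:3 pp3:1

Answer: 4 4 3 1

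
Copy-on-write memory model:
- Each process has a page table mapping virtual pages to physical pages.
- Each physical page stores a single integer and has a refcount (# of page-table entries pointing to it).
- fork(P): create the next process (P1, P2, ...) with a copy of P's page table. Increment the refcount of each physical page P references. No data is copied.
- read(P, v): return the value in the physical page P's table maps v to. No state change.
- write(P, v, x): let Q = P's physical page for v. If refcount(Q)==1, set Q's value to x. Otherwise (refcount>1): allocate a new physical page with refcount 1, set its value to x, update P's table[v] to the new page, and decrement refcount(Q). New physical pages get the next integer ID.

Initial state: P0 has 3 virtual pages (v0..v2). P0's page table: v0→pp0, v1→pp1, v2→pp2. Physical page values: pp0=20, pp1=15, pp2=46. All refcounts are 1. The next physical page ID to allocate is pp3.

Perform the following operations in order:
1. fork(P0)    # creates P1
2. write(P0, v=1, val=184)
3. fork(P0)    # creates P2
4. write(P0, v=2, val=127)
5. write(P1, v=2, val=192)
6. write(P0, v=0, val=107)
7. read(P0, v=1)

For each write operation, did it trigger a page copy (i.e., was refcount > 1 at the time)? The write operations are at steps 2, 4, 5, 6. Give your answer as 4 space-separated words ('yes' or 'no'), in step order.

Op 1: fork(P0) -> P1. 3 ppages; refcounts: pp0:2 pp1:2 pp2:2
Op 2: write(P0, v1, 184). refcount(pp1)=2>1 -> COPY to pp3. 4 ppages; refcounts: pp0:2 pp1:1 pp2:2 pp3:1
Op 3: fork(P0) -> P2. 4 ppages; refcounts: pp0:3 pp1:1 pp2:3 pp3:2
Op 4: write(P0, v2, 127). refcount(pp2)=3>1 -> COPY to pp4. 5 ppages; refcounts: pp0:3 pp1:1 pp2:2 pp3:2 pp4:1
Op 5: write(P1, v2, 192). refcount(pp2)=2>1 -> COPY to pp5. 6 ppages; refcounts: pp0:3 pp1:1 pp2:1 pp3:2 pp4:1 pp5:1
Op 6: write(P0, v0, 107). refcount(pp0)=3>1 -> COPY to pp6. 7 ppages; refcounts: pp0:2 pp1:1 pp2:1 pp3:2 pp4:1 pp5:1 pp6:1
Op 7: read(P0, v1) -> 184. No state change.

yes yes yes yes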